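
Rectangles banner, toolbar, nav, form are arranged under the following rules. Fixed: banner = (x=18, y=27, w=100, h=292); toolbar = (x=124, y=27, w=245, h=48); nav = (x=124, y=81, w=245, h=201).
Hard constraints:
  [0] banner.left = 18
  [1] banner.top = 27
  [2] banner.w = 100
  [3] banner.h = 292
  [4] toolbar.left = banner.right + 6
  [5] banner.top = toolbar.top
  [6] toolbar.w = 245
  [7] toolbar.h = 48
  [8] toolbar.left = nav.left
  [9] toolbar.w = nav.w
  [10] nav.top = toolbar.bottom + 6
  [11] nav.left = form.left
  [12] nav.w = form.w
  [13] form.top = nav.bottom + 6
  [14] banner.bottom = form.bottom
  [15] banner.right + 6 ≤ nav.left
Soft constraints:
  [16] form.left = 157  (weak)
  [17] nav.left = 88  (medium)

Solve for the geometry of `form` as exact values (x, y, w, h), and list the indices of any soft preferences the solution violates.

form = (x=124, y=288, w=245, h=31)
violated soft preferences: 16, 17

1. form.x = 124  [nav.left = form.left]
2. form.w = 245  [nav.w = form.w]
3. form.y = 288  [form.top = nav.bottom + 6]
4. form.h = 31  [banner.bottom = form.bottom]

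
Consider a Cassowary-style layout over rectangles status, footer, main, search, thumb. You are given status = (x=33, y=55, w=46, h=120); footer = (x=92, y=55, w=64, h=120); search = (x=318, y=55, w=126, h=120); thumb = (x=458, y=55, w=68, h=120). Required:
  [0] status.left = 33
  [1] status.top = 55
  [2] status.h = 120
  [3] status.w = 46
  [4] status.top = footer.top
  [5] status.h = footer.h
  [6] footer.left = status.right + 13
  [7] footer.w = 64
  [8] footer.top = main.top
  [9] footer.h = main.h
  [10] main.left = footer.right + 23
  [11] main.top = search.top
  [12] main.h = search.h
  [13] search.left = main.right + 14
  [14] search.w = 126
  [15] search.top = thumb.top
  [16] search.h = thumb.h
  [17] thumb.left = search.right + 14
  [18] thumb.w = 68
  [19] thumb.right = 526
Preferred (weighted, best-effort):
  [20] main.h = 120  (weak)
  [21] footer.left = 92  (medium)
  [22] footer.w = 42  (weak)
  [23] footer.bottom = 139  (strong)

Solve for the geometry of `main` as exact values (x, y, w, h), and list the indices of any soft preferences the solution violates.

1. main.y = 55  [footer.top = main.top]
2. main.h = 120  [footer.h = main.h]
3. main.x = 179  [main.left = footer.right + 23]
4. main.w = 125  [search.left = main.right + 14]

main = (x=179, y=55, w=125, h=120)
violated soft preferences: 22, 23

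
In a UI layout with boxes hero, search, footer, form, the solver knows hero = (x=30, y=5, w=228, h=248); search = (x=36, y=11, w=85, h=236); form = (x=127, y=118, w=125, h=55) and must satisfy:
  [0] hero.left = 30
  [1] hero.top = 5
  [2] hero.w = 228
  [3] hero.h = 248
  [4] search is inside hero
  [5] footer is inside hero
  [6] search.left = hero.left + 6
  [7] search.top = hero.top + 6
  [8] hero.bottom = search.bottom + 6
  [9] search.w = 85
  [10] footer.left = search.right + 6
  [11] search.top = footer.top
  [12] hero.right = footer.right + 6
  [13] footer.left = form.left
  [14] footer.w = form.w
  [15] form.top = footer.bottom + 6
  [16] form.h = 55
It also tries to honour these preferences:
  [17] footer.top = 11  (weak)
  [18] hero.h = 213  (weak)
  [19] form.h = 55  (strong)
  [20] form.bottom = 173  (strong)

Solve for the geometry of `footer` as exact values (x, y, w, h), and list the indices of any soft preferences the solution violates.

footer = (x=127, y=11, w=125, h=101)
violated soft preferences: 18

1. footer.x = 127  [footer.left = search.right + 6]
2. footer.y = 11  [search.top = footer.top]
3. footer.w = 125  [hero.right = footer.right + 6]
4. footer.h = 101  [form.top = footer.bottom + 6]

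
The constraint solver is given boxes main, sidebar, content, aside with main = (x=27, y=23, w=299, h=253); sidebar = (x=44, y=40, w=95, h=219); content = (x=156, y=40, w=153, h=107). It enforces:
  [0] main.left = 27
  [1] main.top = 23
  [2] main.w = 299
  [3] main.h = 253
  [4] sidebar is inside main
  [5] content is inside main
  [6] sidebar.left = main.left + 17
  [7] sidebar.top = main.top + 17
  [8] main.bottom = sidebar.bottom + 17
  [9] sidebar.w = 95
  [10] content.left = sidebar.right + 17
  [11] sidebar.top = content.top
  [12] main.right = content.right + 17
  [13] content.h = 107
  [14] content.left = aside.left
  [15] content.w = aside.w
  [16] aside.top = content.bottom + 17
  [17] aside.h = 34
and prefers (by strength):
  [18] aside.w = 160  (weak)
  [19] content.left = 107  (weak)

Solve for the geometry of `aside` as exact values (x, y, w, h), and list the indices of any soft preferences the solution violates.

aside = (x=156, y=164, w=153, h=34)
violated soft preferences: 18, 19

1. aside.x = 156  [content.left = aside.left]
2. aside.w = 153  [content.w = aside.w]
3. aside.y = 164  [aside.top = content.bottom + 17]
4. aside.h = 34  [aside.h = 34]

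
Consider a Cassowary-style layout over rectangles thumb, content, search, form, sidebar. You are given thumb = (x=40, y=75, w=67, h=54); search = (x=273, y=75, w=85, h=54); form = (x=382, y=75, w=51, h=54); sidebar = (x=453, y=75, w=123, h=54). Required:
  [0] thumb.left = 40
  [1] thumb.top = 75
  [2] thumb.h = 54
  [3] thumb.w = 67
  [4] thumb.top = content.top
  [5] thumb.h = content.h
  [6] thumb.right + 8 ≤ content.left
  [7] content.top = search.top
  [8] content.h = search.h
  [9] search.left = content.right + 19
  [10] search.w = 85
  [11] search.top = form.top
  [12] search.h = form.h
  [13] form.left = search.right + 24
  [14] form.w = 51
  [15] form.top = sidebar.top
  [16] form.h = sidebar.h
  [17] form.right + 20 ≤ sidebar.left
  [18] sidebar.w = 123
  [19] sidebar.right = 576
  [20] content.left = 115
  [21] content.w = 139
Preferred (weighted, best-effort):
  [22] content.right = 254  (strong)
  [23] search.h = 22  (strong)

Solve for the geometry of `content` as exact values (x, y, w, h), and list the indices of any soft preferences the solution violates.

1. content.y = 75  [thumb.top = content.top]
2. content.h = 54  [thumb.h = content.h]
3. content.x = 115  [content.left = 115]
4. content.w = 139  [content.w = 139]

content = (x=115, y=75, w=139, h=54)
violated soft preferences: 23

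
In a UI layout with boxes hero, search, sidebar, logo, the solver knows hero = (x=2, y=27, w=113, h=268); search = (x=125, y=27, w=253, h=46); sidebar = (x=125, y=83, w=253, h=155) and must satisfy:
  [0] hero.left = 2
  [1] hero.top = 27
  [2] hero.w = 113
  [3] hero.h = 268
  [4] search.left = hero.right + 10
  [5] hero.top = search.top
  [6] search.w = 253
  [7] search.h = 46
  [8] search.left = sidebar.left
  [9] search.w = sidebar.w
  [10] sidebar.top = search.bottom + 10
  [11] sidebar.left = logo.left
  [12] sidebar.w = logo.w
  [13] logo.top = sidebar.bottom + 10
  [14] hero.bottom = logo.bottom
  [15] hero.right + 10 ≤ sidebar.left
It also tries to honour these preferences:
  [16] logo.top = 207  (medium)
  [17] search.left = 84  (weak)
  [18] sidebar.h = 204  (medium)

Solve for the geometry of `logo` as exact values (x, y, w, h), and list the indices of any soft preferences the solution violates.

1. logo.x = 125  [sidebar.left = logo.left]
2. logo.w = 253  [sidebar.w = logo.w]
3. logo.y = 248  [logo.top = sidebar.bottom + 10]
4. logo.h = 47  [hero.bottom = logo.bottom]

logo = (x=125, y=248, w=253, h=47)
violated soft preferences: 16, 17, 18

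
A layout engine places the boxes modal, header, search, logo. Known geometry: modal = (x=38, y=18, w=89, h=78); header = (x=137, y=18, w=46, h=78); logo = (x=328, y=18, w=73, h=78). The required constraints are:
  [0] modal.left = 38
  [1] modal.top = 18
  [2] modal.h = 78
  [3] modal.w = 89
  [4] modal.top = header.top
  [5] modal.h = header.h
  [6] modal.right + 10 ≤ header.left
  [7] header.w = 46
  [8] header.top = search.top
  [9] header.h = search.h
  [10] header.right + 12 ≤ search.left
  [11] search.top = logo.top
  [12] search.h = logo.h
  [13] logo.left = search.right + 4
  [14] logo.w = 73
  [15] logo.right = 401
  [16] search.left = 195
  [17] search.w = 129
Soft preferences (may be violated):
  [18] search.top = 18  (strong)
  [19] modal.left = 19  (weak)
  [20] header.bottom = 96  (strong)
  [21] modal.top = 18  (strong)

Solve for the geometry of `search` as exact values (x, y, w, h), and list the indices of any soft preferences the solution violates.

search = (x=195, y=18, w=129, h=78)
violated soft preferences: 19

1. search.y = 18  [header.top = search.top]
2. search.h = 78  [header.h = search.h]
3. search.x = 195  [search.left = 195]
4. search.w = 129  [search.w = 129]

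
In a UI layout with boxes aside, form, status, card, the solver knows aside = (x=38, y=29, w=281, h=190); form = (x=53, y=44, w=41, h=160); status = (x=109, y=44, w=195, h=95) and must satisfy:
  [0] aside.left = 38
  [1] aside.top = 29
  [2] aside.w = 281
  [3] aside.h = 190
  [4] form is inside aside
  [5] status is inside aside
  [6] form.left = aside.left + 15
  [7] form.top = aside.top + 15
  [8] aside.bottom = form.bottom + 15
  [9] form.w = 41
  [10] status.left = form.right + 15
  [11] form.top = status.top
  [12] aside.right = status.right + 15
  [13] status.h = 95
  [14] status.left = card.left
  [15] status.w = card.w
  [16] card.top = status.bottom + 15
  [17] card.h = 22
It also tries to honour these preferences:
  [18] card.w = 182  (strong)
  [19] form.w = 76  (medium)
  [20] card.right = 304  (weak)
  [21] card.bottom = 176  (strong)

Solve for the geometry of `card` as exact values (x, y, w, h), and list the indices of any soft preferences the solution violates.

1. card.x = 109  [status.left = card.left]
2. card.w = 195  [status.w = card.w]
3. card.y = 154  [card.top = status.bottom + 15]
4. card.h = 22  [card.h = 22]

card = (x=109, y=154, w=195, h=22)
violated soft preferences: 18, 19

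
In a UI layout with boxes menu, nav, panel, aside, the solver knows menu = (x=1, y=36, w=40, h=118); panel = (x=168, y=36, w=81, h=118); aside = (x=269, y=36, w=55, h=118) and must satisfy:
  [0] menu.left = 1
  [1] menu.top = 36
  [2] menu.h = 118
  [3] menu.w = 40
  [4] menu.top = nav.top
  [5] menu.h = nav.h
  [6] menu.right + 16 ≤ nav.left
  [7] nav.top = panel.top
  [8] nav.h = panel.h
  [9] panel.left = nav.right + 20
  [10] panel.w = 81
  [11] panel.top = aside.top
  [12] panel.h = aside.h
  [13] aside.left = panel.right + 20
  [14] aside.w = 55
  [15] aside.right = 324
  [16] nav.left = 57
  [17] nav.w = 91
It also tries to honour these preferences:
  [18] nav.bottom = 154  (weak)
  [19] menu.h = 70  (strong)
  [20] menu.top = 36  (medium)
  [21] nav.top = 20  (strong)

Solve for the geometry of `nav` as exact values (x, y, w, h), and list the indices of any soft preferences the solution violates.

nav = (x=57, y=36, w=91, h=118)
violated soft preferences: 19, 21

1. nav.y = 36  [menu.top = nav.top]
2. nav.h = 118  [menu.h = nav.h]
3. nav.x = 57  [nav.left = 57]
4. nav.w = 91  [nav.w = 91]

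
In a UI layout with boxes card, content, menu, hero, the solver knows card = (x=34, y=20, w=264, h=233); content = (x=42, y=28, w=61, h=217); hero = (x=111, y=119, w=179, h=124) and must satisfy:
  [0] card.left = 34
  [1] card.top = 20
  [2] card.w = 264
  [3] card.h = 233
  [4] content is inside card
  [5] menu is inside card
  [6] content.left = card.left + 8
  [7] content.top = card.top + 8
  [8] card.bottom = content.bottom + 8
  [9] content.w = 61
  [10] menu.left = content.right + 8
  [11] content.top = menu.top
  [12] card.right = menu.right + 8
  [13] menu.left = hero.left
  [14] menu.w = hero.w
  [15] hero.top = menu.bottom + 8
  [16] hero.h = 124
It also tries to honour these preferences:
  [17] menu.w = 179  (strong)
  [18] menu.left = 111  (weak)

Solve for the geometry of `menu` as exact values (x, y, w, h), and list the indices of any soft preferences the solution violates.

1. menu.x = 111  [menu.left = content.right + 8]
2. menu.y = 28  [content.top = menu.top]
3. menu.w = 179  [card.right = menu.right + 8]
4. menu.h = 83  [hero.top = menu.bottom + 8]

menu = (x=111, y=28, w=179, h=83)
violated soft preferences: none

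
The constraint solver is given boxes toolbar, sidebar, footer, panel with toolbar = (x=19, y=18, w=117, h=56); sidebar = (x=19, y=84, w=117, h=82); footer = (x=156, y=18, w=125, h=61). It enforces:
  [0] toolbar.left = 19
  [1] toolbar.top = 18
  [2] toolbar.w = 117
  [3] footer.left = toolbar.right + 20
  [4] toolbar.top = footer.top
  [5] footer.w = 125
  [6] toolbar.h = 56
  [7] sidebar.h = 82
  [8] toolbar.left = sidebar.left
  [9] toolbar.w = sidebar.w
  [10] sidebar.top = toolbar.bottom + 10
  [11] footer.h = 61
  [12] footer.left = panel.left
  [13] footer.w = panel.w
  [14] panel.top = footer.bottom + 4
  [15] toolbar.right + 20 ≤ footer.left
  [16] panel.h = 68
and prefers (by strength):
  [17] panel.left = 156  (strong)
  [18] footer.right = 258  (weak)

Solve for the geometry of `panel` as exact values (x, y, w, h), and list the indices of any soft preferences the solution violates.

panel = (x=156, y=83, w=125, h=68)
violated soft preferences: 18

1. panel.x = 156  [footer.left = panel.left]
2. panel.w = 125  [footer.w = panel.w]
3. panel.y = 83  [panel.top = footer.bottom + 4]
4. panel.h = 68  [panel.h = 68]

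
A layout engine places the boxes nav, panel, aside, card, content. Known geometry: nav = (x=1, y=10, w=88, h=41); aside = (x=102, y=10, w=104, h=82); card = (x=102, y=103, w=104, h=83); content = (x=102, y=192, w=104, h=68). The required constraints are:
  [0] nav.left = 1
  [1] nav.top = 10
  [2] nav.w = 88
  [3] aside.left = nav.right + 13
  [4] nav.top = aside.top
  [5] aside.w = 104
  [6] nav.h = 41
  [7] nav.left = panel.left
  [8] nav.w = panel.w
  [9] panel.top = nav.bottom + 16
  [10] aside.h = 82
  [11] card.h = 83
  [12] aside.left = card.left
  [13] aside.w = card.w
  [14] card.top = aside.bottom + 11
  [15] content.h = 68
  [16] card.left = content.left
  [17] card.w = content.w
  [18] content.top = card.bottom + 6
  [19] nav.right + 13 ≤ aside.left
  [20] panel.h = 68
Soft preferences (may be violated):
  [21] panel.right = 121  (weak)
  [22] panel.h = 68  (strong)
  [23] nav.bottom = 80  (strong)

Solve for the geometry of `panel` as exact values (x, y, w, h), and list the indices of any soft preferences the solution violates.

panel = (x=1, y=67, w=88, h=68)
violated soft preferences: 21, 23

1. panel.x = 1  [nav.left = panel.left]
2. panel.w = 88  [nav.w = panel.w]
3. panel.y = 67  [panel.top = nav.bottom + 16]
4. panel.h = 68  [panel.h = 68]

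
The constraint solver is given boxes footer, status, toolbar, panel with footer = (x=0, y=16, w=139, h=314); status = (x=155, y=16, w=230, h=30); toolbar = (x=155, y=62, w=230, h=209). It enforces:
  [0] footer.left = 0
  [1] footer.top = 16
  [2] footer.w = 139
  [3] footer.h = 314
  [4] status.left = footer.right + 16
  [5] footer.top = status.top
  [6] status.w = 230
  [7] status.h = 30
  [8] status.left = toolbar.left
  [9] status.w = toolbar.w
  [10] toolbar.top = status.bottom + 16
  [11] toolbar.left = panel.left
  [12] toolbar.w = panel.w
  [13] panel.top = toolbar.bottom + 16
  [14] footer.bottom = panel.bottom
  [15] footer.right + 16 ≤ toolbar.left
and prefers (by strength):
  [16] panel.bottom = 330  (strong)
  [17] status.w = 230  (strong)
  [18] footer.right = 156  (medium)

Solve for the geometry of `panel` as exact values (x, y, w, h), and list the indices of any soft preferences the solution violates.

1. panel.x = 155  [toolbar.left = panel.left]
2. panel.w = 230  [toolbar.w = panel.w]
3. panel.y = 287  [panel.top = toolbar.bottom + 16]
4. panel.h = 43  [footer.bottom = panel.bottom]

panel = (x=155, y=287, w=230, h=43)
violated soft preferences: 18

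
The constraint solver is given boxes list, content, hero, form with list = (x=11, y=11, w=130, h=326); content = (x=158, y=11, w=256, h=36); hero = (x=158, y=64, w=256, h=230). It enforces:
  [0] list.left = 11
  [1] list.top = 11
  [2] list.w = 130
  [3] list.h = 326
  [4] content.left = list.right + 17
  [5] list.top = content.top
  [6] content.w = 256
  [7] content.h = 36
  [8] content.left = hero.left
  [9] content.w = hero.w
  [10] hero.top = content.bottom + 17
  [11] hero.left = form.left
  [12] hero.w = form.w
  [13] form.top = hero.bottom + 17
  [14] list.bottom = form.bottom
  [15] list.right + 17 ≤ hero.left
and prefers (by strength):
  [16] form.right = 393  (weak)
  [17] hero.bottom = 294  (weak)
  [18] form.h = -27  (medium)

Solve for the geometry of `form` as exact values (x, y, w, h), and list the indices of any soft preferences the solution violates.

1. form.x = 158  [hero.left = form.left]
2. form.w = 256  [hero.w = form.w]
3. form.y = 311  [form.top = hero.bottom + 17]
4. form.h = 26  [list.bottom = form.bottom]

form = (x=158, y=311, w=256, h=26)
violated soft preferences: 16, 18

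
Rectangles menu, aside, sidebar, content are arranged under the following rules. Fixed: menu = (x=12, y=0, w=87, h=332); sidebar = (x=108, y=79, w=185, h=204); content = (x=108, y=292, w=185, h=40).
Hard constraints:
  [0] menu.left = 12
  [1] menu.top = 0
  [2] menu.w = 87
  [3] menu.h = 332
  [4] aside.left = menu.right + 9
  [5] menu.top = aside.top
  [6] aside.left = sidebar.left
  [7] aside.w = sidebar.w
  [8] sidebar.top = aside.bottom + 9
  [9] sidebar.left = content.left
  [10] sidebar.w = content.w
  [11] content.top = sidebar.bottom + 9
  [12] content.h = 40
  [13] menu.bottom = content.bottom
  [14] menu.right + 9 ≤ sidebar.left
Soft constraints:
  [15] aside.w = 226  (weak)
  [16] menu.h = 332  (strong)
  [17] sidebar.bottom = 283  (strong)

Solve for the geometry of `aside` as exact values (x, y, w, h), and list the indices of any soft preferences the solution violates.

aside = (x=108, y=0, w=185, h=70)
violated soft preferences: 15

1. aside.x = 108  [aside.left = menu.right + 9]
2. aside.y = 0  [menu.top = aside.top]
3. aside.w = 185  [aside.w = sidebar.w]
4. aside.h = 70  [sidebar.top = aside.bottom + 9]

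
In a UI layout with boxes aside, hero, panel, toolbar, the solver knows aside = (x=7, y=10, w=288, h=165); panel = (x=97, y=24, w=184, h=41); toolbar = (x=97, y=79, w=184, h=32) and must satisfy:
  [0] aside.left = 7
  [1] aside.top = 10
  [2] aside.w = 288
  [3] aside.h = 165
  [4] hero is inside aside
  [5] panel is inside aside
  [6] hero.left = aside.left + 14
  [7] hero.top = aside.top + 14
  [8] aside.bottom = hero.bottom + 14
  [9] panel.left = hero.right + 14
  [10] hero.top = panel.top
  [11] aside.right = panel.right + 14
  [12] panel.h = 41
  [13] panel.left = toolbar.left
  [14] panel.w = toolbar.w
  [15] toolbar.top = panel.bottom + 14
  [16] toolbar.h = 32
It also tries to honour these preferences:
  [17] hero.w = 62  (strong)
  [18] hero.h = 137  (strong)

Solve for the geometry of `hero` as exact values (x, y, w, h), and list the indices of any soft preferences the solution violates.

hero = (x=21, y=24, w=62, h=137)
violated soft preferences: none

1. hero.x = 21  [hero.left = aside.left + 14]
2. hero.y = 24  [hero.top = aside.top + 14]
3. hero.h = 137  [aside.bottom = hero.bottom + 14]
4. hero.w = 62  [panel.left = hero.right + 14]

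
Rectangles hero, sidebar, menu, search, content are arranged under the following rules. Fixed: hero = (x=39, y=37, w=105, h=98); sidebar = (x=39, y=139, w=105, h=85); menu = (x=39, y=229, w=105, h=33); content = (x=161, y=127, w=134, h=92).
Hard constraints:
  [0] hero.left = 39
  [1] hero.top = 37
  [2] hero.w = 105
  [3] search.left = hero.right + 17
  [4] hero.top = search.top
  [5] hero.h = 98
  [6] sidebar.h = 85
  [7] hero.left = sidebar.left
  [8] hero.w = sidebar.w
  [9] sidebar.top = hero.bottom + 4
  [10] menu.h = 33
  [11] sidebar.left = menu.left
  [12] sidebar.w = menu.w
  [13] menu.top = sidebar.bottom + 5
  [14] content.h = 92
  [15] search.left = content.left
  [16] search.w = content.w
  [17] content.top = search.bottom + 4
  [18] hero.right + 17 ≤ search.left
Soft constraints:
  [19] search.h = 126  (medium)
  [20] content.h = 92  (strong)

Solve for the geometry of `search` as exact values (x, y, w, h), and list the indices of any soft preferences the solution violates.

1. search.x = 161  [search.left = hero.right + 17]
2. search.y = 37  [hero.top = search.top]
3. search.w = 134  [search.w = content.w]
4. search.h = 86  [content.top = search.bottom + 4]

search = (x=161, y=37, w=134, h=86)
violated soft preferences: 19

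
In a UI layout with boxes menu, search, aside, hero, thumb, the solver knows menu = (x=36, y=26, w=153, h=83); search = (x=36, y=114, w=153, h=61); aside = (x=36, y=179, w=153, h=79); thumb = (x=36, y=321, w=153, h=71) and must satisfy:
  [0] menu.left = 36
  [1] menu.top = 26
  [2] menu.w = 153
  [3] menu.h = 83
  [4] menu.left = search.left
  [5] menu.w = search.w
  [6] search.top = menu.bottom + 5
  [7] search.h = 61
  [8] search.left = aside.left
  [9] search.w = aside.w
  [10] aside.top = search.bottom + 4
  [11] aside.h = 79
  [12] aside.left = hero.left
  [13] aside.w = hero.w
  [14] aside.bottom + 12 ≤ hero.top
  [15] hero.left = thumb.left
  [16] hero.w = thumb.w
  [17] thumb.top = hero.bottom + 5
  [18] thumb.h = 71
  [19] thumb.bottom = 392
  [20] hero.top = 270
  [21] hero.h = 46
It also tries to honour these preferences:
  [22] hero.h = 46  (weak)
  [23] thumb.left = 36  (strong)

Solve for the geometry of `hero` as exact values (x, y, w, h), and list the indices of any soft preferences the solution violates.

1. hero.x = 36  [aside.left = hero.left]
2. hero.w = 153  [aside.w = hero.w]
3. hero.y = 270  [hero.top = 270]
4. hero.h = 46  [hero.h = 46]

hero = (x=36, y=270, w=153, h=46)
violated soft preferences: none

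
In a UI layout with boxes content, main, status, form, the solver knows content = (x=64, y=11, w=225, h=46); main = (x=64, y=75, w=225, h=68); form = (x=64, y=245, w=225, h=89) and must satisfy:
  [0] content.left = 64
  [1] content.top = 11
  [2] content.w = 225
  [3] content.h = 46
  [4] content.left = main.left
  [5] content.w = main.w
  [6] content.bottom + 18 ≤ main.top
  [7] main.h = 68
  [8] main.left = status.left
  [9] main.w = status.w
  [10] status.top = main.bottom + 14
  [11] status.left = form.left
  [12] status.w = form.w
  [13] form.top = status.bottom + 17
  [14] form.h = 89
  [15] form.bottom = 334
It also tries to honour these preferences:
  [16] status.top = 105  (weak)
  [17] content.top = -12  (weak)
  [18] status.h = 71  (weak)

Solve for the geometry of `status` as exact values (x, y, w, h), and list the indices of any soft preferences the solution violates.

1. status.x = 64  [main.left = status.left]
2. status.w = 225  [main.w = status.w]
3. status.y = 157  [status.top = main.bottom + 14]
4. status.h = 71  [form.top = status.bottom + 17]

status = (x=64, y=157, w=225, h=71)
violated soft preferences: 16, 17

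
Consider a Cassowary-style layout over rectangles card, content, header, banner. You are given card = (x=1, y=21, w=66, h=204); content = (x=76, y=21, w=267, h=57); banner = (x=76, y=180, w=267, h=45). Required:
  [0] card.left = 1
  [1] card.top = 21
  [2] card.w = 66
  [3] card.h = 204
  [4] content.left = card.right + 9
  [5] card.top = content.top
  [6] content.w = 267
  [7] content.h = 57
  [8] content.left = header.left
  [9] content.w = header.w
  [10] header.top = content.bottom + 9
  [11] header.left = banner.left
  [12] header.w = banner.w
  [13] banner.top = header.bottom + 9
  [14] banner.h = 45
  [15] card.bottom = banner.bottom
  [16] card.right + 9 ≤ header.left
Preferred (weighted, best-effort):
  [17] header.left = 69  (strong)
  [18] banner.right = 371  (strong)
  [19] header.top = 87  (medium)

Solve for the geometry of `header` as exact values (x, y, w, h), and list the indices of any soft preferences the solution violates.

header = (x=76, y=87, w=267, h=84)
violated soft preferences: 17, 18

1. header.x = 76  [content.left = header.left]
2. header.w = 267  [content.w = header.w]
3. header.y = 87  [header.top = content.bottom + 9]
4. header.h = 84  [banner.top = header.bottom + 9]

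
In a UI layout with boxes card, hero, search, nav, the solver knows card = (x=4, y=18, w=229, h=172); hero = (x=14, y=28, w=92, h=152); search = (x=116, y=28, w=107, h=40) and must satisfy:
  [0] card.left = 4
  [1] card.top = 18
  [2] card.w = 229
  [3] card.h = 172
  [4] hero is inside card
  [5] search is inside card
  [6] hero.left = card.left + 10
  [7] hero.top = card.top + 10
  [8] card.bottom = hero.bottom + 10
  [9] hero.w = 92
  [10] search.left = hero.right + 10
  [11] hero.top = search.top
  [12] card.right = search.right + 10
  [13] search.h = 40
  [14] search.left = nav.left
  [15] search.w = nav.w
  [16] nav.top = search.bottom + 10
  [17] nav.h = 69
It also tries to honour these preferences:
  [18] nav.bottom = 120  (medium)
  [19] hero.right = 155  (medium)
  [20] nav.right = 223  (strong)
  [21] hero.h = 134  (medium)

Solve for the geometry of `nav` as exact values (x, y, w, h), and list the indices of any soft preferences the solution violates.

nav = (x=116, y=78, w=107, h=69)
violated soft preferences: 18, 19, 21

1. nav.x = 116  [search.left = nav.left]
2. nav.w = 107  [search.w = nav.w]
3. nav.y = 78  [nav.top = search.bottom + 10]
4. nav.h = 69  [nav.h = 69]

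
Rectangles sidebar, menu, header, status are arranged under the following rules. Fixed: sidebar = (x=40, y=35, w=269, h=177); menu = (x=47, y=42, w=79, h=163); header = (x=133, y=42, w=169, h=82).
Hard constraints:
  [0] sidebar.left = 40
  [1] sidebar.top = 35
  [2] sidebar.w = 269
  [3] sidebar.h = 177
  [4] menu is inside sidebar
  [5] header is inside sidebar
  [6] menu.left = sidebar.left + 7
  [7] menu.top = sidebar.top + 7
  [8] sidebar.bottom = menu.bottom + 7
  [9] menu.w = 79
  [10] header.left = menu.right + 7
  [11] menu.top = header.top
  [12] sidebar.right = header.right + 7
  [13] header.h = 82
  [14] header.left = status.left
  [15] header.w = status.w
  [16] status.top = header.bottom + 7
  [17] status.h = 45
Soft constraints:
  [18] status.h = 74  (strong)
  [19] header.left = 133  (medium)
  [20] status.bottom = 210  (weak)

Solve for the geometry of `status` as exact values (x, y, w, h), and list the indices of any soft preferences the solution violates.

status = (x=133, y=131, w=169, h=45)
violated soft preferences: 18, 20

1. status.x = 133  [header.left = status.left]
2. status.w = 169  [header.w = status.w]
3. status.y = 131  [status.top = header.bottom + 7]
4. status.h = 45  [status.h = 45]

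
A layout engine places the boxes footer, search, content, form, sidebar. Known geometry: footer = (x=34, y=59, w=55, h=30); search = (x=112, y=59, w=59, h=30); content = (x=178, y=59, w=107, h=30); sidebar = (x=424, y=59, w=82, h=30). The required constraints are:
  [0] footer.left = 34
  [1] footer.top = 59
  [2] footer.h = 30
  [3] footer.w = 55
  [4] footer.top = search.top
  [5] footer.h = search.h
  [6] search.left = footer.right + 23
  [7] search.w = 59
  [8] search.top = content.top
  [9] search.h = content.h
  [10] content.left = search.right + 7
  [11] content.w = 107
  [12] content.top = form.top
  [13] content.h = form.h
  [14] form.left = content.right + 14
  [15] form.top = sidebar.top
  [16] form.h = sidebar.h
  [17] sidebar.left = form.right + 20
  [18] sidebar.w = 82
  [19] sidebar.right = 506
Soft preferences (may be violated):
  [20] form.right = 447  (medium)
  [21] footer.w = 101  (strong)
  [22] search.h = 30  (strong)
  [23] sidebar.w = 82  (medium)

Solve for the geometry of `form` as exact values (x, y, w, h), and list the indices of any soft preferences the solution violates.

1. form.y = 59  [content.top = form.top]
2. form.h = 30  [content.h = form.h]
3. form.x = 299  [form.left = content.right + 14]
4. form.w = 105  [sidebar.left = form.right + 20]

form = (x=299, y=59, w=105, h=30)
violated soft preferences: 20, 21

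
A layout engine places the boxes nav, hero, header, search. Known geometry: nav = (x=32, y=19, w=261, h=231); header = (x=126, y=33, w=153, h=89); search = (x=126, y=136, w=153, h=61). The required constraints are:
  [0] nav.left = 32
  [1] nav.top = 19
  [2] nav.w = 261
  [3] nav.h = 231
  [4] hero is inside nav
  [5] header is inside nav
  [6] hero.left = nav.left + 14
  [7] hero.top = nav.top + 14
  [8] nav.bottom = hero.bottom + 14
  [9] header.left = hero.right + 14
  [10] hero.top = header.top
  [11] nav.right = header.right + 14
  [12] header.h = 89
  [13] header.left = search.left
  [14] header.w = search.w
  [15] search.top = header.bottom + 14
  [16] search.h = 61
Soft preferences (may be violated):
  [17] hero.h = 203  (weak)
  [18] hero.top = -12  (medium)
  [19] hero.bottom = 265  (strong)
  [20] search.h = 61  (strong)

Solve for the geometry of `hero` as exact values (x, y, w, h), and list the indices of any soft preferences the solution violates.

1. hero.x = 46  [hero.left = nav.left + 14]
2. hero.y = 33  [hero.top = nav.top + 14]
3. hero.h = 203  [nav.bottom = hero.bottom + 14]
4. hero.w = 66  [header.left = hero.right + 14]

hero = (x=46, y=33, w=66, h=203)
violated soft preferences: 18, 19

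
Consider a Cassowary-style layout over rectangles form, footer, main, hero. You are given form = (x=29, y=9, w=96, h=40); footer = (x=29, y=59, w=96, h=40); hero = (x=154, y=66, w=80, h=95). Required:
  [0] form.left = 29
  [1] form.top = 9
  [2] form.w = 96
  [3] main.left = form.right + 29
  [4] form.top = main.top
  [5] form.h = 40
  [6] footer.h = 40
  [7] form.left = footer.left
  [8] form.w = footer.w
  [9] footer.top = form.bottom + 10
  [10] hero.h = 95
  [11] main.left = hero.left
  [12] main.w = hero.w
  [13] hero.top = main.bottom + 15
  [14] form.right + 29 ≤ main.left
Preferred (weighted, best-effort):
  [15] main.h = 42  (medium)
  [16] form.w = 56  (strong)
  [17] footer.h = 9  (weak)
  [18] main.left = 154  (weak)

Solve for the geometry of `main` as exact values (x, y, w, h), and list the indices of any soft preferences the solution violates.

1. main.x = 154  [main.left = form.right + 29]
2. main.y = 9  [form.top = main.top]
3. main.w = 80  [main.w = hero.w]
4. main.h = 42  [hero.top = main.bottom + 15]

main = (x=154, y=9, w=80, h=42)
violated soft preferences: 16, 17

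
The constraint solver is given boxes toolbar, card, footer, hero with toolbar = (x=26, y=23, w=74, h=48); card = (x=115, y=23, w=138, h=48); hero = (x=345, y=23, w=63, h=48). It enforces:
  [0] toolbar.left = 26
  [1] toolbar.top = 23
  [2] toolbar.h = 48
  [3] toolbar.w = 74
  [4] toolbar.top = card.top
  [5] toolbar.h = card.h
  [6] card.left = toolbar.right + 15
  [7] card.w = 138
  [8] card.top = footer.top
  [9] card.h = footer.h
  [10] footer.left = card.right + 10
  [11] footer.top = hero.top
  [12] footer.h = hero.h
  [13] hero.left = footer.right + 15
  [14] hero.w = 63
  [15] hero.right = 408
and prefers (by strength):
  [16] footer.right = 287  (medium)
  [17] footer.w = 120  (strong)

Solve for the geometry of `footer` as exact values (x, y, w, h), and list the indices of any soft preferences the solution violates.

1. footer.y = 23  [card.top = footer.top]
2. footer.h = 48  [card.h = footer.h]
3. footer.x = 263  [footer.left = card.right + 10]
4. footer.w = 67  [hero.left = footer.right + 15]

footer = (x=263, y=23, w=67, h=48)
violated soft preferences: 16, 17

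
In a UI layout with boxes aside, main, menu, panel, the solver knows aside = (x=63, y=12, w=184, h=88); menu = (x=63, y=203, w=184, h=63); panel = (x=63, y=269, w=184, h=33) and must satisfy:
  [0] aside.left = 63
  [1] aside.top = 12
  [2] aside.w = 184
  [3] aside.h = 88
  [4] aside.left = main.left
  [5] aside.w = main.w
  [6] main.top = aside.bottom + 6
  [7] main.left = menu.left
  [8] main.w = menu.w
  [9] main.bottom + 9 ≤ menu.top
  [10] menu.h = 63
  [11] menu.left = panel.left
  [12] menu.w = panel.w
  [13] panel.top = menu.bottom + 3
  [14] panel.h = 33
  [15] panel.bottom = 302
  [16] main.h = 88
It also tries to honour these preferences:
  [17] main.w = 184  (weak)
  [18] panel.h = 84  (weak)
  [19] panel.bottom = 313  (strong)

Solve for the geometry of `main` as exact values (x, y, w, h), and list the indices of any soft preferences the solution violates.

main = (x=63, y=106, w=184, h=88)
violated soft preferences: 18, 19

1. main.x = 63  [aside.left = main.left]
2. main.w = 184  [aside.w = main.w]
3. main.y = 106  [main.top = aside.bottom + 6]
4. main.h = 88  [main.h = 88]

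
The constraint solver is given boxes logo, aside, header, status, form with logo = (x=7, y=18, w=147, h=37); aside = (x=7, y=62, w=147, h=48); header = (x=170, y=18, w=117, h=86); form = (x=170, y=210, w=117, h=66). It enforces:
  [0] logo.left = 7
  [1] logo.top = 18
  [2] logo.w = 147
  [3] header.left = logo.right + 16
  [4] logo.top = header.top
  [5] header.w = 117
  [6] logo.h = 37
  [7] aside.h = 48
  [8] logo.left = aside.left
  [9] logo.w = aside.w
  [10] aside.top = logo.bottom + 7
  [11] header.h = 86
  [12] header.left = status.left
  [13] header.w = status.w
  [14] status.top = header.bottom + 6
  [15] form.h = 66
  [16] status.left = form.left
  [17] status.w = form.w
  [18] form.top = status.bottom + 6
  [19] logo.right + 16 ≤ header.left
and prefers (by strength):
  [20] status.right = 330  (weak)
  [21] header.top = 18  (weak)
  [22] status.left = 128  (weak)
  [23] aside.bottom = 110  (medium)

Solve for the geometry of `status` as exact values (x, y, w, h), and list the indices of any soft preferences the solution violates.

1. status.x = 170  [header.left = status.left]
2. status.w = 117  [header.w = status.w]
3. status.y = 110  [status.top = header.bottom + 6]
4. status.h = 94  [form.top = status.bottom + 6]

status = (x=170, y=110, w=117, h=94)
violated soft preferences: 20, 22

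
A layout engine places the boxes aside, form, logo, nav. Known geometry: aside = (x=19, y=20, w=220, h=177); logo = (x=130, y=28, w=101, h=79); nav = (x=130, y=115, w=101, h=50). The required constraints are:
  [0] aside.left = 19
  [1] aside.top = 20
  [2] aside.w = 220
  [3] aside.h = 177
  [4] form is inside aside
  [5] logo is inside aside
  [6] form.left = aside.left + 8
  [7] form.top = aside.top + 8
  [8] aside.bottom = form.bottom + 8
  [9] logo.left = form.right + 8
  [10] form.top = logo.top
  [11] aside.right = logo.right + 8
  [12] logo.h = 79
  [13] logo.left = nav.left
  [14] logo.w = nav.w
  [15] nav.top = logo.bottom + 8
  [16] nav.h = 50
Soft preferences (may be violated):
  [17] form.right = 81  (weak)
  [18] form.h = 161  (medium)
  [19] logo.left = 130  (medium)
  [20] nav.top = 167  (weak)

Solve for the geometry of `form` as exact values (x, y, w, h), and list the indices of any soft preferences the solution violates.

1. form.x = 27  [form.left = aside.left + 8]
2. form.y = 28  [form.top = aside.top + 8]
3. form.h = 161  [aside.bottom = form.bottom + 8]
4. form.w = 95  [logo.left = form.right + 8]

form = (x=27, y=28, w=95, h=161)
violated soft preferences: 17, 20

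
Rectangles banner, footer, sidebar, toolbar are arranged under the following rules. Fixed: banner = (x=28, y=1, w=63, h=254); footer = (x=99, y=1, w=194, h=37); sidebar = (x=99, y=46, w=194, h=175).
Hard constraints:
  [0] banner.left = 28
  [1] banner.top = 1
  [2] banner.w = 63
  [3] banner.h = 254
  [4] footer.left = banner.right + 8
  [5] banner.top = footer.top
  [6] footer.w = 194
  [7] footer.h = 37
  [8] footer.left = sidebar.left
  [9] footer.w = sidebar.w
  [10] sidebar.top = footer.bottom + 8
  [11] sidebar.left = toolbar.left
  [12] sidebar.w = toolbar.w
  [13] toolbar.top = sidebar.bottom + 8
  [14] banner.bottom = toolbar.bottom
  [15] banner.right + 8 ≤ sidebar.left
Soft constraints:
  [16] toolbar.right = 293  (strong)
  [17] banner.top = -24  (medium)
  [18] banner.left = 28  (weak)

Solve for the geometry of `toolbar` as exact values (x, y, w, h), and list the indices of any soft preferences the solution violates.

1. toolbar.x = 99  [sidebar.left = toolbar.left]
2. toolbar.w = 194  [sidebar.w = toolbar.w]
3. toolbar.y = 229  [toolbar.top = sidebar.bottom + 8]
4. toolbar.h = 26  [banner.bottom = toolbar.bottom]

toolbar = (x=99, y=229, w=194, h=26)
violated soft preferences: 17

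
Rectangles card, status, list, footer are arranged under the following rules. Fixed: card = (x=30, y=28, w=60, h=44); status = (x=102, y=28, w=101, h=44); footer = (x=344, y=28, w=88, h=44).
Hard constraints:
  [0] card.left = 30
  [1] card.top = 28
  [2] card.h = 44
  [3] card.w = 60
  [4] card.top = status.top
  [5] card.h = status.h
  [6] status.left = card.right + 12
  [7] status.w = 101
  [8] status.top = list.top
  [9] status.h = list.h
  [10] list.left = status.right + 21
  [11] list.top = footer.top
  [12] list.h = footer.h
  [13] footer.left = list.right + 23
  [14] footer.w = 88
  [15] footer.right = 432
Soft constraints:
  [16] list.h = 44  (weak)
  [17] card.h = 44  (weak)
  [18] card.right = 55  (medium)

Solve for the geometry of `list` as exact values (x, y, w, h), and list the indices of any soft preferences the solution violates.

list = (x=224, y=28, w=97, h=44)
violated soft preferences: 18

1. list.y = 28  [status.top = list.top]
2. list.h = 44  [status.h = list.h]
3. list.x = 224  [list.left = status.right + 21]
4. list.w = 97  [footer.left = list.right + 23]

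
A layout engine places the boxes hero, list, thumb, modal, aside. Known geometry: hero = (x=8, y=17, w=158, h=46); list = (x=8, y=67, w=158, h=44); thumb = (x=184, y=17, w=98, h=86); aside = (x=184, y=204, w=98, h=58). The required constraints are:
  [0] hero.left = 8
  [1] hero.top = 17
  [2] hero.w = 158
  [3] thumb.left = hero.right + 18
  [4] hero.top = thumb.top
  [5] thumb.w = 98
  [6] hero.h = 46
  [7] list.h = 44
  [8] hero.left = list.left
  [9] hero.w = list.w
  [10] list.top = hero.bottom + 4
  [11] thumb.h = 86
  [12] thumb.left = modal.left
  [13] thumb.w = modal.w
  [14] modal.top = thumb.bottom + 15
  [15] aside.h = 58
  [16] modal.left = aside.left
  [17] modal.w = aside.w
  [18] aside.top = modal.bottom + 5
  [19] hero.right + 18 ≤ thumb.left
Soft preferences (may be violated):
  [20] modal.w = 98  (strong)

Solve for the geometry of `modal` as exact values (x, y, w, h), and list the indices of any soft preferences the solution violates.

modal = (x=184, y=118, w=98, h=81)
violated soft preferences: none

1. modal.x = 184  [thumb.left = modal.left]
2. modal.w = 98  [thumb.w = modal.w]
3. modal.y = 118  [modal.top = thumb.bottom + 15]
4. modal.h = 81  [aside.top = modal.bottom + 5]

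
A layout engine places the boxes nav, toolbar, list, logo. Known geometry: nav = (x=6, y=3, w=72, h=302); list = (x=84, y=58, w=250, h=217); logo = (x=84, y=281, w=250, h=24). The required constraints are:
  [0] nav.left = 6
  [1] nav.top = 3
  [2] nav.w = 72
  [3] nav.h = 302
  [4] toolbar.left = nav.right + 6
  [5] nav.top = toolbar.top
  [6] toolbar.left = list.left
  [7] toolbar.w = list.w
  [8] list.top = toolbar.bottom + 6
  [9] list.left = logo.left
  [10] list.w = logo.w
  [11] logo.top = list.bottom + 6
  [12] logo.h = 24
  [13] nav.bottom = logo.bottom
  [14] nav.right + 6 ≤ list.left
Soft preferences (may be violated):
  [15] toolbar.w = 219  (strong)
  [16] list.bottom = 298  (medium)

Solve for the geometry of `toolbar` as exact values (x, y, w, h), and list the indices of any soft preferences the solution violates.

1. toolbar.x = 84  [toolbar.left = nav.right + 6]
2. toolbar.y = 3  [nav.top = toolbar.top]
3. toolbar.w = 250  [toolbar.w = list.w]
4. toolbar.h = 49  [list.top = toolbar.bottom + 6]

toolbar = (x=84, y=3, w=250, h=49)
violated soft preferences: 15, 16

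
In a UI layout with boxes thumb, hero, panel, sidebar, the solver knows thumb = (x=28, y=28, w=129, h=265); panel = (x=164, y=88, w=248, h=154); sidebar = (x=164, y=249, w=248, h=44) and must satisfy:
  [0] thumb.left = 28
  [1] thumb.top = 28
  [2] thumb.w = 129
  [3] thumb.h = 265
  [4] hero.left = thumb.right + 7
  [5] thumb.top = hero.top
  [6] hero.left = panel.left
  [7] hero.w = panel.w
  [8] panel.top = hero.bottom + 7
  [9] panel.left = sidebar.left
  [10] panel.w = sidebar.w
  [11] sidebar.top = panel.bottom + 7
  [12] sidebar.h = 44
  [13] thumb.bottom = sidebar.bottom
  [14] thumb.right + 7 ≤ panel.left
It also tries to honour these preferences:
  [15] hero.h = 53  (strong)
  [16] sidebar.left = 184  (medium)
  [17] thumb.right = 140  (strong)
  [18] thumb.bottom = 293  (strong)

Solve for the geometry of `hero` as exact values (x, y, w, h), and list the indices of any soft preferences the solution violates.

1. hero.x = 164  [hero.left = thumb.right + 7]
2. hero.y = 28  [thumb.top = hero.top]
3. hero.w = 248  [hero.w = panel.w]
4. hero.h = 53  [panel.top = hero.bottom + 7]

hero = (x=164, y=28, w=248, h=53)
violated soft preferences: 16, 17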